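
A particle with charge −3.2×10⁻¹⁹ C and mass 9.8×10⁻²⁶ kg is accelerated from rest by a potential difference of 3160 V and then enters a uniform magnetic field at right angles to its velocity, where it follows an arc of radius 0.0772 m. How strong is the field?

v = √(2|q|V/m) = √(2·3.2×10⁻¹⁹·3160/9.8×10⁻²⁶) ≈ 1.437×10⁵ m/s.
B = mv/(|q|r) = (9.8×10⁻²⁶)(1.437×10⁵)/((3.2×10⁻¹⁹)(0.0772)) ≈ 0.570 T.

B ≈ 0.570 T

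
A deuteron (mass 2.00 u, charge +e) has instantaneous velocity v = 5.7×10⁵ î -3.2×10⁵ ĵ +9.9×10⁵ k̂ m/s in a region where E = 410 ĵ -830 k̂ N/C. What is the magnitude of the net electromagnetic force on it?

Only an electric field acts, so F = qE = (1.602×10⁻¹⁹ C)·(0, 410, -830) = (0, 6.57×10⁻¹⁷, -1.33×10⁻¹⁶) N.
|F| = 1.48×10⁻¹⁶ N.

|F| ≈ 1.48×10⁻¹⁶ N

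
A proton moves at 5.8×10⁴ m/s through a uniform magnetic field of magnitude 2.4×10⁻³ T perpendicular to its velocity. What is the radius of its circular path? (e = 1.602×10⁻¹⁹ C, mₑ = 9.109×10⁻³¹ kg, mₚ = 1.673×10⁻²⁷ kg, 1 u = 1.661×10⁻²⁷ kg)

r ≈ 0.25 m

The magnetic force provides the centripetal force: |q|vB = mv²/r.
r = mv/(|q|B) = (1.673×10⁻²⁷)(5.8×10⁴)/((1.602×10⁻¹⁹)(2.4×10⁻³)) ≈ 0.25 m.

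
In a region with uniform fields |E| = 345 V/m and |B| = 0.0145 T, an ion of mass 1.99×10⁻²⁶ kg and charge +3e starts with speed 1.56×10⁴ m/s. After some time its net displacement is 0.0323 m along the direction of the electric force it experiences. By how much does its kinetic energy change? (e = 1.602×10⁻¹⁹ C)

The magnetic force is always ⟂ v and does no work; only the electric force changes KE.
ΔKE = F_E · d = |q|E d = (4.806×10⁻¹⁹)(345)(0.0323) ≈ 5.36×10⁻¹⁸ J.

ΔKE ≈ 5.36×10⁻¹⁸ J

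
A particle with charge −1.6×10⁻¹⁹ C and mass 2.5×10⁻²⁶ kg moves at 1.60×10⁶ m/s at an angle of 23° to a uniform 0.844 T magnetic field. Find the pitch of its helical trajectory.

v∥ = v cosθ = 1.60×10⁶·cos23° ≈ 1.473×10⁶ m/s.
T = 2πm/(|q|B) = 2π(2.5×10⁻²⁶)/((1.6×10⁻¹⁹)(0.844)) ≈ 1.163×10⁻⁶ s.
pitch = v∥ T = (1.473×10⁶)(1.163×10⁻⁶) ≈ 1.71 m.

p ≈ 1.71 m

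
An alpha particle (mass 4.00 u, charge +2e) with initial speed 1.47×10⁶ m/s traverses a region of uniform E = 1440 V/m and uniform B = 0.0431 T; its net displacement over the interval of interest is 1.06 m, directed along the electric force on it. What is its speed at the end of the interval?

B does no work; ΔKE = |q|E d.
½mv_f² = ½mv₀² + |q|Ed = ½(6.644×10⁻²⁷)(1.47×10⁶)² + (3.204×10⁻¹⁹)(1440)(1.06) ≈ 7.179×10⁻¹⁵ J + 4.891×10⁻¹⁶ J ≈ 7.668×10⁻¹⁵ J.
v_f = √(2·7.668×10⁻¹⁵/6.644×10⁻²⁷) ≈ 1.52×10⁶ m/s.

v_f ≈ 1.52×10⁶ m/s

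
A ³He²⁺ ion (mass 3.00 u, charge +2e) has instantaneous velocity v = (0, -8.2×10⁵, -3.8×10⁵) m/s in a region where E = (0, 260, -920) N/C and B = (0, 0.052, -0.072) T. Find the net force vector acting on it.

F ≈ (2.52×10⁻¹⁴, 8.33×10⁻¹⁷, -2.95×10⁻¹⁶) N

v×B = (7.88×10⁴, 0, 0) N/C.
E + v×B = (7.88×10⁴, 260, -920) N/C.
F = q(E + v×B) = (3.204×10⁻¹⁹ C)·(7.88×10⁴, 260, -920) = (2.52×10⁻¹⁴, 8.33×10⁻¹⁷, -2.95×10⁻¹⁶) N.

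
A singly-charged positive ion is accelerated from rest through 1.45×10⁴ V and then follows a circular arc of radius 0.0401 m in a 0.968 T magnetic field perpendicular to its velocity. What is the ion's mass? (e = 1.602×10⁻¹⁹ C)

Combine |q|V = ½mv² and r = mv/(|q|B): eliminate v to get m = qB²r²/(2V).
m = (1.602×10⁻¹⁹)(0.968)²(0.0401)²/(2·1.45×10⁴) ≈ 8.32×10⁻²⁷ kg.

m ≈ 8.32×10⁻²⁷ kg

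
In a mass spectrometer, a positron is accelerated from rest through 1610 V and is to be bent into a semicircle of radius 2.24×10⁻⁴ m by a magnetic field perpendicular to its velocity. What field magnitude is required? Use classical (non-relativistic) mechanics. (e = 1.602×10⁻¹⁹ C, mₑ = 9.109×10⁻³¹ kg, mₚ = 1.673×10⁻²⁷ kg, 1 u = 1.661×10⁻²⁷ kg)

B ≈ 0.604 T

v = √(2|q|V/m) = √(2·1.602×10⁻¹⁹·1610/9.109×10⁻³¹) ≈ 2.380×10⁷ m/s.
B = mv/(|q|r) = (9.109×10⁻³¹)(2.380×10⁷)/((1.602×10⁻¹⁹)(2.24×10⁻⁴)) ≈ 0.604 T.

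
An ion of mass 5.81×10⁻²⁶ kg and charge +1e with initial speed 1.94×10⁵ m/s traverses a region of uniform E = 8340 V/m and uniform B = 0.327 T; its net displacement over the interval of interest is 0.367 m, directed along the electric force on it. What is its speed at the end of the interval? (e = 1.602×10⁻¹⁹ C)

B does no work; ΔKE = |q|E d.
½mv_f² = ½mv₀² + |q|Ed = ½(5.81×10⁻²⁶)(1.94×10⁵)² + (1.602×10⁻¹⁹)(8340)(0.367) ≈ 1.093×10⁻¹⁵ J + 4.903×10⁻¹⁶ J ≈ 1.584×10⁻¹⁵ J.
v_f = √(2·1.584×10⁻¹⁵/5.81×10⁻²⁶) ≈ 2.33×10⁵ m/s.

v_f ≈ 2.33×10⁵ m/s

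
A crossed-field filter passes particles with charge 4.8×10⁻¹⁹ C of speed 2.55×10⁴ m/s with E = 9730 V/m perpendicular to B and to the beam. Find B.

Balance of forces in the selector: qE = qvB ⇒ B = E/v.
B = 9730/2.55×10⁴ = 0.382 T.

B = 0.382 T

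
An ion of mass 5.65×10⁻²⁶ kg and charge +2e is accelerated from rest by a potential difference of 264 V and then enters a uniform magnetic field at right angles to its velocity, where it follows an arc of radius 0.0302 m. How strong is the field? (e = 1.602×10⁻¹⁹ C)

B ≈ 0.320 T

v = √(2|q|V/m) = √(2·3.204×10⁻¹⁹·264/5.65×10⁻²⁶) ≈ 5.472×10⁴ m/s.
B = mv/(|q|r) = (5.65×10⁻²⁶)(5.472×10⁴)/((3.204×10⁻¹⁹)(0.0302)) ≈ 0.320 T.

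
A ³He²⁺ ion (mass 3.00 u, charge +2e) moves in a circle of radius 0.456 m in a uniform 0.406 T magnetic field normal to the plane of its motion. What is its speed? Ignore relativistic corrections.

From |q|vB = mv²/r, v = |q|Br/m.
v = (3.204×10⁻¹⁹)(0.406)(0.456)/4.983×10⁻²⁷ ≈ 1.19×10⁷ m/s.

v ≈ 1.19×10⁷ m/s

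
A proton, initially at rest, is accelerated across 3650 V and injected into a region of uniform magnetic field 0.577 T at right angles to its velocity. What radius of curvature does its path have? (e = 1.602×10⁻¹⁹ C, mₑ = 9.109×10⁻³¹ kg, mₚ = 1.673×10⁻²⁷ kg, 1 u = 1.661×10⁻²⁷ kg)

r ≈ 0.0151 m

Acceleration: |q|V = ½mv² ⇒ v = √(2|q|V/m) = √(2·1.602×10⁻¹⁹·3650/1.673×10⁻²⁷) ≈ 8.361×10⁵ m/s.
In the field: r = mv/(|q|B) = (1.673×10⁻²⁷)(8.361×10⁵)/((1.602×10⁻¹⁹)(0.577)) ≈ 0.0151 m.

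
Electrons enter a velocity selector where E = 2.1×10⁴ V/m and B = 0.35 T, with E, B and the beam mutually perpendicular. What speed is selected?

Straight-line motion ⇒ electric and magnetic forces cancel, so E = vB.
v = E/B = 2.1×10⁴/0.35 = 6.0×10⁴ m/s.

v = 6.0×10⁴ m/s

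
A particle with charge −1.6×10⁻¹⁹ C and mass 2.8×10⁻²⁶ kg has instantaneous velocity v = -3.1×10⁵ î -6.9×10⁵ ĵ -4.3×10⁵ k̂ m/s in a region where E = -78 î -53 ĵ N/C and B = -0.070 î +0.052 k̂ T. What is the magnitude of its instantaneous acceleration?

v×B = (-3.59×10⁴, 4.62×10⁴, -4.83×10⁴) N/C.
E + v×B = (-3.60×10⁴, 4.62×10⁴, -4.83×10⁴) N/C.
F = q(E + v×B) = (−1.6×10⁻¹⁹ C)·(-3.60×10⁴, 4.62×10⁴, -4.83×10⁴) = (5.75×10⁻¹⁵, -7.39×10⁻¹⁵, 7.73×10⁻¹⁵) N.
|a| = |F|/m = 1.214×10⁻¹⁴/2.8×10⁻²⁶ ≈ 4.34×10¹¹ m/s².

|a| ≈ 4.34×10¹¹ m/s²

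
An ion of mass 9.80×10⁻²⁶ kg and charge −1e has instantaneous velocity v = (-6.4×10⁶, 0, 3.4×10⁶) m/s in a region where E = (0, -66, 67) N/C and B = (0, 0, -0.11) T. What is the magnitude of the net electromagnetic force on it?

|F| ≈ 1.13×10⁻¹³ N

v×B = (0, -7.04×10⁵, 0) N/C.
E + v×B = (0, -7.04×10⁵, 67.0) N/C.
F = q(E + v×B) = (−1.602×10⁻¹⁹ C)·(0, -7.04×10⁵, 67.0) = (0, 1.13×10⁻¹³, -1.07×10⁻¹⁷) N.
|F| = 1.13×10⁻¹³ N.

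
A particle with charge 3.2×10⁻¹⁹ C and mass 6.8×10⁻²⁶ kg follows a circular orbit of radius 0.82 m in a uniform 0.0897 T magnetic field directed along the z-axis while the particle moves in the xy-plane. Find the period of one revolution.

The cyclotron period depends only on m, q, B: T = 2πm/(|q|B).
T = 2π(6.8×10⁻²⁶)/((3.2×10⁻¹⁹)(0.0897)) ≈ 1.49×10⁻⁵ s.

T ≈ 1.49×10⁻⁵ s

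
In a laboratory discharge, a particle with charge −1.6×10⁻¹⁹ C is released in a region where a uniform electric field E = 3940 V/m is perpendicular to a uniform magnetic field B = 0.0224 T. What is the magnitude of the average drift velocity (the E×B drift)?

In crossed fields the guiding centre drifts at v_d = |E×B|/B² = E/B, independent of charge and mass.
v_d = 3940/0.0224 = 1.76×10⁵ m/s.

v_d ≈ 1.76×10⁵ m/s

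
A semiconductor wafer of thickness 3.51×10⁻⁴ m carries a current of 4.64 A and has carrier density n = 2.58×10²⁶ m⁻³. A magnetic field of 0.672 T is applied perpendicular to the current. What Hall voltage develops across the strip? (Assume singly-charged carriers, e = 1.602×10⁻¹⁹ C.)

V_H = IB/(n e t).
V_H = (4.64)(0.672)/((2.58×10²⁶)(1.602×10⁻¹⁹)(3.51×10⁻⁴)) ≈ 2.15×10⁻⁴ V.

V_H ≈ 2.15×10⁻⁴ V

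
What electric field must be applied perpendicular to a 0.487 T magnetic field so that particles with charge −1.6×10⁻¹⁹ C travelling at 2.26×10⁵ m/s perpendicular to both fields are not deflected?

E = 1.10×10⁵ V/m

For straight-line motion qE = qvB, so E = vB.
E = 2.26×10⁵ × 0.487 = 1.10×10⁵ V/m.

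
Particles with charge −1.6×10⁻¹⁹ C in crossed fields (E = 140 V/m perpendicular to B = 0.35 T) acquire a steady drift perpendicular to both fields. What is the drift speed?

v_d ≈ 400 m/s

In crossed fields the guiding centre drifts at v_d = |E×B|/B² = E/B, independent of charge and mass.
v_d = 140/0.35 = 400 m/s.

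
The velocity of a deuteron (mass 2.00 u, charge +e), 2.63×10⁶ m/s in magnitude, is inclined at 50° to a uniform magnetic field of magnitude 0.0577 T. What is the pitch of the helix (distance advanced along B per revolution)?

v∥ = v cosθ = 2.63×10⁶·cos50° ≈ 1.691×10⁶ m/s.
T = 2πm/(|q|B) = 2π(3.322×10⁻²⁷)/((1.602×10⁻¹⁹)(0.0577)) ≈ 2.258×10⁻⁶ s.
pitch = v∥ T = (1.691×10⁶)(2.258×10⁻⁶) ≈ 3.82 m.

p ≈ 3.82 m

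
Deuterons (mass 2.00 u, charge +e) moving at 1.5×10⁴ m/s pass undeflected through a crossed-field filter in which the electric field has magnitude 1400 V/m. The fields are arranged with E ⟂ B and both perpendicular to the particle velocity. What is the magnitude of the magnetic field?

Balance of forces in the selector: qE = qvB ⇒ B = E/v.
B = 1400/1.5×10⁴ = 0.093 T.

B = 0.093 T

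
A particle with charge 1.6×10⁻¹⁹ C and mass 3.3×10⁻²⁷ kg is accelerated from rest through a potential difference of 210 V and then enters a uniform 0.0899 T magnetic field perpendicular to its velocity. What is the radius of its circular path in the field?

Acceleration: |q|V = ½mv² ⇒ v = √(2|q|V/m) = √(2·1.6×10⁻¹⁹·210/3.3×10⁻²⁷) ≈ 1.427×10⁵ m/s.
In the field: r = mv/(|q|B) = (3.3×10⁻²⁷)(1.427×10⁵)/((1.6×10⁻¹⁹)(0.0899)) ≈ 0.0327 m.

r ≈ 0.0327 m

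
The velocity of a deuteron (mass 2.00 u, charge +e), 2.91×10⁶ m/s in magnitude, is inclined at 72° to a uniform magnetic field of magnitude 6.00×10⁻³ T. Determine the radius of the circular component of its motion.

r ≈ 9.57 m

v⊥ = v sinθ = 2.91×10⁶·sin72° ≈ 2.768×10⁶ m/s.
r = m v⊥/(|q|B) = (3.322×10⁻²⁷)(2.768×10⁶)/((1.602×10⁻¹⁹)(6.00×10⁻³)) ≈ 9.57 m.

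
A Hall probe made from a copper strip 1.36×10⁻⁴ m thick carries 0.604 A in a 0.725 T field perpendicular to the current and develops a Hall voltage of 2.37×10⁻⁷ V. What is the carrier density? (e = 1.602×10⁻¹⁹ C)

From V_H = IB/(n e t), n = IB/(V_H e t).
n = (0.604)(0.725)/((2.37×10⁻⁷)(1.602×10⁻¹⁹)(1.36×10⁻⁴)) ≈ 8.48×10²⁸ m⁻³.

n ≈ 8.48×10²⁸ m⁻³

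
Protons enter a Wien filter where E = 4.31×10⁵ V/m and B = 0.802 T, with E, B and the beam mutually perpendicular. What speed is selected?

v = 5.37×10⁵ m/s

Straight-line motion ⇒ electric and magnetic forces cancel, so E = vB.
v = E/B = 4.31×10⁵/0.802 = 5.37×10⁵ m/s.
The result is independent of the particle's charge and mass.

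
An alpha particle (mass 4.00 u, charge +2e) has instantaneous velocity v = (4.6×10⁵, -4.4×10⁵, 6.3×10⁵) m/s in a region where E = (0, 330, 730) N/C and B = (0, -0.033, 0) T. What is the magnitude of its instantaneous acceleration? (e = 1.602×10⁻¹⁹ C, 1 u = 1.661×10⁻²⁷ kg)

|a| ≈ 1.22×10¹² m/s²

v×B = (2.08×10⁴, 0, -1.52×10⁴) N/C.
E + v×B = (2.08×10⁴, 330, -1.44×10⁴) N/C.
F = q(E + v×B) = (3.204×10⁻¹⁹ C)·(2.08×10⁴, 330, -1.44×10⁴) = (6.66×10⁻¹⁵, 1.06×10⁻¹⁶, -4.63×10⁻¹⁵) N.
|a| = |F|/m = 8.113×10⁻¹⁵/6.644×10⁻²⁷ ≈ 1.22×10¹² m/s².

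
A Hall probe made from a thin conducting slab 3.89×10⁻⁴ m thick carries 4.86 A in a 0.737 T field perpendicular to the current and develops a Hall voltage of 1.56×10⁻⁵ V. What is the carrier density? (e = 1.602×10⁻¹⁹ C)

From V_H = IB/(n e t), n = IB/(V_H e t).
n = (4.86)(0.737)/((1.56×10⁻⁵)(1.602×10⁻¹⁹)(3.89×10⁻⁴)) ≈ 3.68×10²⁷ m⁻³.

n ≈ 3.68×10²⁷ m⁻³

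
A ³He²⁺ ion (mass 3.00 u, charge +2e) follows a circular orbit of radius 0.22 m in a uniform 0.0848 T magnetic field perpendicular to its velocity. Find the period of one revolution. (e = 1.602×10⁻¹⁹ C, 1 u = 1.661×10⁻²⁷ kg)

T ≈ 1.15×10⁻⁶ s

The cyclotron period depends only on m, q, B: T = 2πm/(|q|B).
T = 2π(4.983×10⁻²⁷)/((3.204×10⁻¹⁹)(0.0848)) ≈ 1.15×10⁻⁶ s.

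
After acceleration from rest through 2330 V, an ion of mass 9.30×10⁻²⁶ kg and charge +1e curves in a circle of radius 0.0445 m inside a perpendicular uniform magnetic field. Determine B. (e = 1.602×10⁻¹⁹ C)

B ≈ 1.17 T

v = √(2|q|V/m) = √(2·1.602×10⁻¹⁹·2330/9.30×10⁻²⁶) ≈ 8.959×10⁴ m/s.
B = mv/(|q|r) = (9.30×10⁻²⁶)(8.959×10⁴)/((1.602×10⁻¹⁹)(0.0445)) ≈ 1.17 T.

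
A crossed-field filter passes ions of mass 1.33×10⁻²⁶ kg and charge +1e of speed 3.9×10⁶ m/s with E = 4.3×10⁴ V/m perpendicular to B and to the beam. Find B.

B = 0.011 T

Balance of forces in the selector: qE = qvB ⇒ B = E/v.
B = 4.3×10⁴/3.9×10⁶ = 0.011 T.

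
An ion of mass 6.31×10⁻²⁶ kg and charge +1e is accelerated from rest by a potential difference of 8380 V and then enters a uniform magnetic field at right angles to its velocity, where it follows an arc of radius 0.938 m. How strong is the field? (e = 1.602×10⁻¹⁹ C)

v = √(2|q|V/m) = √(2·1.602×10⁻¹⁹·8380/6.31×10⁻²⁶) ≈ 2.063×10⁵ m/s.
B = mv/(|q|r) = (6.31×10⁻²⁶)(2.063×10⁵)/((1.602×10⁻¹⁹)(0.938)) ≈ 0.0866 T.

B ≈ 0.0866 T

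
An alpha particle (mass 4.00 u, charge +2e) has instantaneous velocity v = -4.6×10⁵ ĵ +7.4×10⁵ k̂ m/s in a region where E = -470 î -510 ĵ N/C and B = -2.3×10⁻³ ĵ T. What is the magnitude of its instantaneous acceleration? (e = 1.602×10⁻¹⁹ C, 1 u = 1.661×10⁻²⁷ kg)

|a| ≈ 6.43×10¹⁰ m/s²

v×B = (1700, 0, 0) N/C.
E + v×B = (1230, -510, 0) N/C.
F = q(E + v×B) = (3.204×10⁻¹⁹ C)·(1230, -510, 0) = (3.95×10⁻¹⁶, -1.63×10⁻¹⁶, 0) N.
|a| = |F|/m = 4.272×10⁻¹⁶/6.644×10⁻²⁷ ≈ 6.43×10¹⁰ m/s².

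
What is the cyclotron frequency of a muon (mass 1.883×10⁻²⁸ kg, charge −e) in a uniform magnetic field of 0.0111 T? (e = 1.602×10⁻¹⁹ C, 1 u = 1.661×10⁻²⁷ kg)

f ≈ 1.50×10⁶ Hz

f = |q|B/(2πm).
f = (1.602×10⁻¹⁹)(0.0111)/(2π·1.883×10⁻²⁸) ≈ 1.50×10⁶ Hz.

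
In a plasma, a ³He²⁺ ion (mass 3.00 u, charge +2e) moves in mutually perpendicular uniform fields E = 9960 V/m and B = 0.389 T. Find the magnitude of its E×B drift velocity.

The steady drift has the magnetic force balancing the electric force, so v_d = E/B.
v_d = 9960/0.389 = 2.56×10⁴ m/s.

v_d ≈ 2.56×10⁴ m/s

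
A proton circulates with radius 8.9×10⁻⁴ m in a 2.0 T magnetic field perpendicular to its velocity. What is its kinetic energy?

v = |q|Br/m, then KE = ½mv² = (qBr)²/(2m).
v = (1.602×10⁻¹⁹)(2.0)(8.9×10⁻⁴)/1.673×10⁻²⁷ ≈ 1.704×10⁵ m/s.
KE = ½(1.673×10⁻²⁷)(1.704×10⁵)² ≈ 2.4×10⁻¹⁷ J = 150 eV.

KE ≈ 150 eV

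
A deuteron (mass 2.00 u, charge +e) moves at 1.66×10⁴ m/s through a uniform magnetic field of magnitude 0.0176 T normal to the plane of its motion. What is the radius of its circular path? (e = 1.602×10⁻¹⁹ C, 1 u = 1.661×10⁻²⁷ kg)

r ≈ 0.0196 m

The magnetic force provides the centripetal force: |q|vB = mv²/r.
r = mv/(|q|B) = (3.322×10⁻²⁷)(1.66×10⁴)/((1.602×10⁻¹⁹)(0.0176)) ≈ 0.0196 m.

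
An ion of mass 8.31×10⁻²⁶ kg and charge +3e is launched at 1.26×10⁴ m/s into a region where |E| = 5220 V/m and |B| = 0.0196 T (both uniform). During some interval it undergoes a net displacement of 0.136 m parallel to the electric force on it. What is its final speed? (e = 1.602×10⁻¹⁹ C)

v_f ≈ 9.15×10⁴ m/s

B does no work; ΔKE = |q|E d.
½mv_f² = ½mv₀² + |q|Ed = ½(8.31×10⁻²⁶)(1.26×10⁴)² + (4.806×10⁻¹⁹)(5220)(0.136) ≈ 6.596×10⁻¹⁸ J + 3.412×10⁻¹⁶ J ≈ 3.478×10⁻¹⁶ J.
v_f = √(2·3.478×10⁻¹⁶/8.31×10⁻²⁶) ≈ 9.15×10⁴ m/s.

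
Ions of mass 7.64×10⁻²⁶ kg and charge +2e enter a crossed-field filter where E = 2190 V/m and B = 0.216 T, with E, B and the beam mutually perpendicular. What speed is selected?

Zero net Lorentz force requires |qE| = |q v×B|, i.e. E = vB.
v = E/B = 2190/0.216 = 1.01×10⁴ m/s.
The result is independent of the particle's charge and mass.

v = 1.01×10⁴ m/s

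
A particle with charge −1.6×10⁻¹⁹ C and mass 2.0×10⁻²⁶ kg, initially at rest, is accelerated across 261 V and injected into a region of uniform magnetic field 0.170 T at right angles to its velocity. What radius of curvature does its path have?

Acceleration: |q|V = ½mv² ⇒ v = √(2|q|V/m) = √(2·1.6×10⁻¹⁹·261/2.0×10⁻²⁶) ≈ 6.462×10⁴ m/s.
In the field: r = mv/(|q|B) = (2.0×10⁻²⁶)(6.462×10⁴)/((1.6×10⁻¹⁹)(0.170)) ≈ 0.0475 m.

r ≈ 0.0475 m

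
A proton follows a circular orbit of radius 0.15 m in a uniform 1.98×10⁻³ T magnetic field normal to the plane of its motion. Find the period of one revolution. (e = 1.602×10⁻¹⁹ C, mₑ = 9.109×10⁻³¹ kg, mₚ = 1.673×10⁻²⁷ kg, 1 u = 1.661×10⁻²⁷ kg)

T ≈ 3.31×10⁻⁵ s

The cyclotron period depends only on m, q, B: T = 2πm/(|q|B).
T = 2π(1.673×10⁻²⁷)/((1.602×10⁻¹⁹)(1.98×10⁻³)) ≈ 3.31×10⁻⁵ s.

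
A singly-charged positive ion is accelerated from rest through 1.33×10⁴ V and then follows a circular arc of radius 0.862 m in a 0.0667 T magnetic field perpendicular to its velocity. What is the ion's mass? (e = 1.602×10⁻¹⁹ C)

Combine |q|V = ½mv² and r = mv/(|q|B): eliminate v to get m = qB²r²/(2V).
m = (1.602×10⁻¹⁹)(0.0667)²(0.862)²/(2·1.33×10⁴) ≈ 1.99×10⁻²⁶ kg.

m ≈ 1.99×10⁻²⁶ kg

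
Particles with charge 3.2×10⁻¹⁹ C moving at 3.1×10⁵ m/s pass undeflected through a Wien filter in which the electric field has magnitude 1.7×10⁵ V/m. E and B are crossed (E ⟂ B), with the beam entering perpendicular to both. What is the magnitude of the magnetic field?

Balance of forces in the selector: qE = qvB ⇒ B = E/v.
B = 1.7×10⁵/3.1×10⁵ = 0.55 T.

B = 0.55 T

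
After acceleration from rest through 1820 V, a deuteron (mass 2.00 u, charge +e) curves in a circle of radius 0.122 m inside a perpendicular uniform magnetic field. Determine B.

B ≈ 0.0712 T

v = √(2|q|V/m) = √(2·1.602×10⁻¹⁹·1820/3.322×10⁻²⁷) ≈ 4.190×10⁵ m/s.
B = mv/(|q|r) = (3.322×10⁻²⁷)(4.190×10⁵)/((1.602×10⁻¹⁹)(0.122)) ≈ 0.0712 T.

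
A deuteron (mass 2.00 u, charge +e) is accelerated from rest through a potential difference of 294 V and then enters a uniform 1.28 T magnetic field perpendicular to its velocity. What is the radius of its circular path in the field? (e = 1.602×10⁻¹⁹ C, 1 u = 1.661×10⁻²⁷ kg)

r ≈ 2.73×10⁻³ m

Acceleration: |q|V = ½mv² ⇒ v = √(2|q|V/m) = √(2·1.602×10⁻¹⁹·294/3.322×10⁻²⁷) ≈ 1.684×10⁵ m/s.
In the field: r = mv/(|q|B) = (3.322×10⁻²⁷)(1.684×10⁵)/((1.602×10⁻¹⁹)(1.28)) ≈ 2.73×10⁻³ m.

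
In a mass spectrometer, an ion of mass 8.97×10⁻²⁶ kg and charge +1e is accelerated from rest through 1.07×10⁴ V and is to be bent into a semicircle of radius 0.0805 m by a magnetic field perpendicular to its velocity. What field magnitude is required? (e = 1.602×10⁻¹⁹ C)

v = √(2|q|V/m) = √(2·1.602×10⁻¹⁹·1.07×10⁴/8.97×10⁻²⁶) ≈ 1.955×10⁵ m/s.
B = mv/(|q|r) = (8.97×10⁻²⁶)(1.955×10⁵)/((1.602×10⁻¹⁹)(0.0805)) ≈ 1.36 T.

B ≈ 1.36 T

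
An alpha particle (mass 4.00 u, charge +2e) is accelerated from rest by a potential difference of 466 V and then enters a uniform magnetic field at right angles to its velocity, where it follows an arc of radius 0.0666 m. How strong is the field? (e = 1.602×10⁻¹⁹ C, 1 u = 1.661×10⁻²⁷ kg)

v = √(2|q|V/m) = √(2·3.204×10⁻¹⁹·466/6.644×10⁻²⁷) ≈ 2.120×10⁵ m/s.
B = mv/(|q|r) = (6.644×10⁻²⁷)(2.120×10⁵)/((3.204×10⁻¹⁹)(0.0666)) ≈ 0.0660 T.

B ≈ 0.0660 T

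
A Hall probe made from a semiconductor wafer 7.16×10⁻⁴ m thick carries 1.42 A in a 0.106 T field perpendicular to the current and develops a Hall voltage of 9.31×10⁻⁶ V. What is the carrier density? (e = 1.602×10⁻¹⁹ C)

From V_H = IB/(n e t), n = IB/(V_H e t).
n = (1.42)(0.106)/((9.31×10⁻⁶)(1.602×10⁻¹⁹)(7.16×10⁻⁴)) ≈ 1.41×10²⁶ m⁻³.

n ≈ 1.41×10²⁶ m⁻³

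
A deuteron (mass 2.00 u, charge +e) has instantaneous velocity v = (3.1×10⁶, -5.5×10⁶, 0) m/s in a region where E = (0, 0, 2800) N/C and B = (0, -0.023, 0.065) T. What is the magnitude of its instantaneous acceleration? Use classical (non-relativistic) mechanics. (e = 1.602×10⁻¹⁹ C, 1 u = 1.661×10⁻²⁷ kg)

v×B = (-3.58×10⁵, -2.02×10⁵, -7.13×10⁴) N/C.
E + v×B = (-3.58×10⁵, -2.02×10⁵, -6.85×10⁴) N/C.
F = q(E + v×B) = (1.602×10⁻¹⁹ C)·(-3.58×10⁵, -2.02×10⁵, -6.85×10⁴) = (-5.73×10⁻¹⁴, -3.23×10⁻¹⁴, -1.10×10⁻¹⁴) N.
|a| = |F|/m = 6.665×10⁻¹⁴/3.322×10⁻²⁷ ≈ 2.01×10¹³ m/s².

|a| ≈ 2.01×10¹³ m/s²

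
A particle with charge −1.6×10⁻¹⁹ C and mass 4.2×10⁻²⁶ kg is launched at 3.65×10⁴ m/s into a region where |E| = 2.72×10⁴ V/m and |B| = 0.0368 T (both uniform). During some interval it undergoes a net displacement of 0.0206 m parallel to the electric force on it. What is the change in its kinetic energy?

ΔKE ≈ 8.97×10⁻¹⁷ J

The magnetic force is always ⟂ v and does no work; only the electric force changes KE.
ΔKE = F_E · d = |q|E d = (1.6×10⁻¹⁹)(2.72×10⁴)(0.0206) ≈ 8.97×10⁻¹⁷ J.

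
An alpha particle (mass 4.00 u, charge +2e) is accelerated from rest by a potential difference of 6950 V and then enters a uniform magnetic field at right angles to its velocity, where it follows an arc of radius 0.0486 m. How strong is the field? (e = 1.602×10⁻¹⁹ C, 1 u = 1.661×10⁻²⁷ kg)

v = √(2|q|V/m) = √(2·3.204×10⁻¹⁹·6950/6.644×10⁻²⁷) ≈ 8.187×10⁵ m/s.
B = mv/(|q|r) = (6.644×10⁻²⁷)(8.187×10⁵)/((3.204×10⁻¹⁹)(0.0486)) ≈ 0.349 T.

B ≈ 0.349 T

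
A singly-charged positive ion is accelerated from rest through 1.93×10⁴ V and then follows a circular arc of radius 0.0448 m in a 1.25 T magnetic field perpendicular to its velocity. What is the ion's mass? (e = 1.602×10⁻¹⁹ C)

Combine |q|V = ½mv² and r = mv/(|q|B): eliminate v to get m = qB²r²/(2V).
m = (1.602×10⁻¹⁹)(1.25)²(0.0448)²/(2·1.93×10⁴) ≈ 1.30×10⁻²⁶ kg.

m ≈ 1.30×10⁻²⁶ kg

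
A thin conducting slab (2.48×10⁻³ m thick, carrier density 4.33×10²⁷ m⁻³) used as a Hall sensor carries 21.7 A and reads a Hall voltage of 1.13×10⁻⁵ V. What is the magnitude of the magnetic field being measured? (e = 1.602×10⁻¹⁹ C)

From V_H = IB/(n e t), B = V_H n e t / I.
B = (1.13×10⁻⁵)(4.33×10²⁷)(1.602×10⁻¹⁹)(2.48×10⁻³)/21.7 ≈ 0.896 T.

B ≈ 0.896 T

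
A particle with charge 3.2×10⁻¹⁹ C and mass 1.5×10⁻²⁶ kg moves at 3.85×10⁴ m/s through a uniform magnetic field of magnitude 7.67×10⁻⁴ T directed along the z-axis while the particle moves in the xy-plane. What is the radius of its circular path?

r ≈ 2.35 m

The magnetic force provides the centripetal force: |q|vB = mv²/r.
r = mv/(|q|B) = (1.5×10⁻²⁶)(3.85×10⁴)/((3.2×10⁻¹⁹)(7.67×10⁻⁴)) ≈ 2.35 m.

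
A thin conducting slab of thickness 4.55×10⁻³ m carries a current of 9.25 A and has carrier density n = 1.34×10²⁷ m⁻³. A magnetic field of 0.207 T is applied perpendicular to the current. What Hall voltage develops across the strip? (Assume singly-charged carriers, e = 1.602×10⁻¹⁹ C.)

V_H ≈ 1.96×10⁻⁶ V

V_H = IB/(n e t).
V_H = (9.25)(0.207)/((1.34×10²⁷)(1.602×10⁻¹⁹)(4.55×10⁻³)) ≈ 1.96×10⁻⁶ V.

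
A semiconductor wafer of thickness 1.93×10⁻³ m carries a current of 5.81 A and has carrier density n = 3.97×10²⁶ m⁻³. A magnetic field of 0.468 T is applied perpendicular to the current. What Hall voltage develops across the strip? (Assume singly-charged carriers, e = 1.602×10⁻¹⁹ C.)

V_H ≈ 2.22×10⁻⁵ V

V_H = IB/(n e t).
V_H = (5.81)(0.468)/((3.97×10²⁶)(1.602×10⁻¹⁹)(1.93×10⁻³)) ≈ 2.22×10⁻⁵ V.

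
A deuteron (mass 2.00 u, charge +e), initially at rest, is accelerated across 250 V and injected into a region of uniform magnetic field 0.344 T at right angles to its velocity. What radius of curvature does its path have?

Acceleration: |q|V = ½mv² ⇒ v = √(2|q|V/m) = √(2·1.602×10⁻¹⁹·250/3.322×10⁻²⁷) ≈ 1.553×10⁵ m/s.
In the field: r = mv/(|q|B) = (3.322×10⁻²⁷)(1.553×10⁵)/((1.602×10⁻¹⁹)(0.344)) ≈ 9.36×10⁻³ m.

r ≈ 9.36×10⁻³ m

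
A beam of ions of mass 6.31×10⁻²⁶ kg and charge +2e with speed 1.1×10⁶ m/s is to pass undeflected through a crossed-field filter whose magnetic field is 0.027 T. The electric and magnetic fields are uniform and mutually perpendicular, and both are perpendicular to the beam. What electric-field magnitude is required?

For straight-line motion qE = qvB, so E = vB.
E = 1.1×10⁶ × 0.027 = 3.0×10⁴ V/m.

E = 3.0×10⁴ V/m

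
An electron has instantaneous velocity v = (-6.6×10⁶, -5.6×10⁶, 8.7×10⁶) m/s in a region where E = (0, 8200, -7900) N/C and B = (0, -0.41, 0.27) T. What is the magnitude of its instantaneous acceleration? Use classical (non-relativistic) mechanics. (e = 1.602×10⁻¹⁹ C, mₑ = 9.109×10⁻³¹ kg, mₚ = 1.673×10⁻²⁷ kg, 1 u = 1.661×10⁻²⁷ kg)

v×B = (2.06×10⁶, 1.78×10⁶, 2.71×10⁶) N/C.
E + v×B = (2.06×10⁶, 1.79×10⁶, 2.70×10⁶) N/C.
F = q(E + v×B) = (−1.602×10⁻¹⁹ C)·(2.06×10⁶, 1.79×10⁶, 2.70×10⁶) = (-3.29×10⁻¹³, -2.87×10⁻¹³, -4.32×10⁻¹³) N.
|a| = |F|/m = 6.144×10⁻¹³/9.109×10⁻³¹ ≈ 6.74×10¹⁷ m/s².

|a| ≈ 6.74×10¹⁷ m/s²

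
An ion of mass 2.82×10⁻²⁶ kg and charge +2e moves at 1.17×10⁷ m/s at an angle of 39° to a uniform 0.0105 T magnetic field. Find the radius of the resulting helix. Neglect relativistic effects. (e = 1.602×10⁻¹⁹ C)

r ≈ 61.7 m

v⊥ = v sinθ = 1.17×10⁷·sin39° ≈ 7.363×10⁶ m/s.
r = m v⊥/(|q|B) = (2.82×10⁻²⁶)(7.363×10⁶)/((3.204×10⁻¹⁹)(0.0105)) ≈ 61.7 m.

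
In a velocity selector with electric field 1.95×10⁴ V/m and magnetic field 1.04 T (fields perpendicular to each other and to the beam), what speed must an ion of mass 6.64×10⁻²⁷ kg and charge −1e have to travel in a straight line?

v = 1.88×10⁴ m/s

Zero net Lorentz force requires |qE| = |q v×B|, i.e. E = vB.
v = E/B = 1.95×10⁴/1.04 = 1.88×10⁴ m/s.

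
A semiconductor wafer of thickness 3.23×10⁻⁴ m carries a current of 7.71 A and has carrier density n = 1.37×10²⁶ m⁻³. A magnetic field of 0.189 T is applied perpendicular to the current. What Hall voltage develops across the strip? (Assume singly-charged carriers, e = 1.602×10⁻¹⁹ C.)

V_H = IB/(n e t).
V_H = (7.71)(0.189)/((1.37×10²⁶)(1.602×10⁻¹⁹)(3.23×10⁻⁴)) ≈ 2.06×10⁻⁴ V.

V_H ≈ 2.06×10⁻⁴ V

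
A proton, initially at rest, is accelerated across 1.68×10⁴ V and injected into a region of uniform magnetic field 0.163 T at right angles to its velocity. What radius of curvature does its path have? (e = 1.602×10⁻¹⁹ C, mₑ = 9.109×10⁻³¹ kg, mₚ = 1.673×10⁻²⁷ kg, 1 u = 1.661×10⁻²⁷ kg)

Acceleration: |q|V = ½mv² ⇒ v = √(2|q|V/m) = √(2·1.602×10⁻¹⁹·1.68×10⁴/1.673×10⁻²⁷) ≈ 1.794×10⁶ m/s.
In the field: r = mv/(|q|B) = (1.673×10⁻²⁷)(1.794×10⁶)/((1.602×10⁻¹⁹)(0.163)) ≈ 0.115 m.

r ≈ 0.115 m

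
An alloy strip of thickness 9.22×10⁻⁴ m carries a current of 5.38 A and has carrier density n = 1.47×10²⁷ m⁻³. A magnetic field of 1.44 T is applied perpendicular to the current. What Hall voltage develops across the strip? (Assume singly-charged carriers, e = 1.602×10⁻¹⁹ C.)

V_H ≈ 3.57×10⁻⁵ V

V_H = IB/(n e t).
V_H = (5.38)(1.44)/((1.47×10²⁷)(1.602×10⁻¹⁹)(9.22×10⁻⁴)) ≈ 3.57×10⁻⁵ V.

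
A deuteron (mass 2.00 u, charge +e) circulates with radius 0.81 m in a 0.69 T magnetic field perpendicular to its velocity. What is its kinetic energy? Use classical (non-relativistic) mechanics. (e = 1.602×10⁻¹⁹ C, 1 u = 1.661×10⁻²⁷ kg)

KE ≈ 7.5×10⁶ eV

v = |q|Br/m, then KE = ½mv² = (qBr)²/(2m).
v = (1.602×10⁻¹⁹)(0.69)(0.81)/3.322×10⁻²⁷ ≈ 2.695×10⁷ m/s.
KE = ½(3.322×10⁻²⁷)(2.695×10⁷)² ≈ 1.2×10⁻¹² J = 7.5×10⁶ eV.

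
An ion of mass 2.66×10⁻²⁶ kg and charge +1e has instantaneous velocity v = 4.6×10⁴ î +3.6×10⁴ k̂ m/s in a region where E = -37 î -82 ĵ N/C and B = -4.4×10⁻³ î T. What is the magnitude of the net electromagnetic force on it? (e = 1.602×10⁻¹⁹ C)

|F| ≈ 3.90×10⁻¹⁷ N

v×B = (0, -158, 0) N/C.
E + v×B = (-37.0, -240, 0) N/C.
F = q(E + v×B) = (1.602×10⁻¹⁹ C)·(-37.0, -240, 0) = (-5.93×10⁻¹⁸, -3.85×10⁻¹⁷, 0) N.
|F| = 3.90×10⁻¹⁷ N.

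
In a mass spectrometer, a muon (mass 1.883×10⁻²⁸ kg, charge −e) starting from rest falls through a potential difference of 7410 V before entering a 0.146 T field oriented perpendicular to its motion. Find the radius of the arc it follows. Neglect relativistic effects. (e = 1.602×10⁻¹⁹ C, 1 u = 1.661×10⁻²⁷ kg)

Acceleration: |q|V = ½mv² ⇒ v = √(2|q|V/m) = √(2·1.602×10⁻¹⁹·7410/1.883×10⁻²⁸) ≈ 3.551×10⁶ m/s.
In the field: r = mv/(|q|B) = (1.883×10⁻²⁸)(3.551×10⁶)/((1.602×10⁻¹⁹)(0.146)) ≈ 0.0286 m.

r ≈ 0.0286 m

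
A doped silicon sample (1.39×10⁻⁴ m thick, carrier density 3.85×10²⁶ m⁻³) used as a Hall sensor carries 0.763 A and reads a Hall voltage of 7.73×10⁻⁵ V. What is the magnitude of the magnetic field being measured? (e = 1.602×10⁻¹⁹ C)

B ≈ 0.869 T

From V_H = IB/(n e t), B = V_H n e t / I.
B = (7.73×10⁻⁵)(3.85×10²⁶)(1.602×10⁻¹⁹)(1.39×10⁻⁴)/0.763 ≈ 0.869 T.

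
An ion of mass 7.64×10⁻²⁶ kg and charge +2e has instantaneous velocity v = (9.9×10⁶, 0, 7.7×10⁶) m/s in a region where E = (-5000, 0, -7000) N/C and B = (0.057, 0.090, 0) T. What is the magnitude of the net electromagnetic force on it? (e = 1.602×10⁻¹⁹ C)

|F| ≈ 3.87×10⁻¹³ N

v×B = (-6.93×10⁵, 4.39×10⁵, 8.91×10⁵) N/C.
E + v×B = (-6.98×10⁵, 4.39×10⁵, 8.84×10⁵) N/C.
F = q(E + v×B) = (3.204×10⁻¹⁹ C)·(-6.98×10⁵, 4.39×10⁵, 8.84×10⁵) = (-2.24×10⁻¹³, 1.41×10⁻¹³, 2.83×10⁻¹³) N.
|F| = 3.87×10⁻¹³ N.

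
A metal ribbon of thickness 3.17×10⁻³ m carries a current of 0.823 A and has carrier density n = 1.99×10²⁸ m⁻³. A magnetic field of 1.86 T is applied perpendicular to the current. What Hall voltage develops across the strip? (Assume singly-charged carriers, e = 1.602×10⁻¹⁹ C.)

V_H ≈ 1.51×10⁻⁷ V

V_H = IB/(n e t).
V_H = (0.823)(1.86)/((1.99×10²⁸)(1.602×10⁻¹⁹)(3.17×10⁻³)) ≈ 1.51×10⁻⁷ V.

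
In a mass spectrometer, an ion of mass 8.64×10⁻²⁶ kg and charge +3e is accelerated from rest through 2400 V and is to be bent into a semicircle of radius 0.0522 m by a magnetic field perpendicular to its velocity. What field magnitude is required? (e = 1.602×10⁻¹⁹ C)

v = √(2|q|V/m) = √(2·4.806×10⁻¹⁹·2400/8.64×10⁻²⁶) ≈ 1.634×10⁵ m/s.
B = mv/(|q|r) = (8.64×10⁻²⁶)(1.634×10⁵)/((4.806×10⁻¹⁹)(0.0522)) ≈ 0.563 T.

B ≈ 0.563 T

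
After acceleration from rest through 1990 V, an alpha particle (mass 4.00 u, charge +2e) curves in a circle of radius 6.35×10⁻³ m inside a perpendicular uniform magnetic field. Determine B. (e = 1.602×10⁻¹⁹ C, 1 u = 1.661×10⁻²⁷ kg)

v = √(2|q|V/m) = √(2·3.204×10⁻¹⁹·1990/6.644×10⁻²⁷) ≈ 4.381×10⁵ m/s.
B = mv/(|q|r) = (6.644×10⁻²⁷)(4.381×10⁵)/((3.204×10⁻¹⁹)(6.35×10⁻³)) ≈ 1.43 T.

B ≈ 1.43 T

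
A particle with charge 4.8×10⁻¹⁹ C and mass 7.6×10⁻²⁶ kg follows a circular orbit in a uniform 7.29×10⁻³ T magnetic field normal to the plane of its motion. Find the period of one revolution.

The cyclotron period depends only on m, q, B: T = 2πm/(|q|B).
T = 2π(7.6×10⁻²⁶)/((4.8×10⁻¹⁹)(7.29×10⁻³)) ≈ 1.36×10⁻⁴ s.

T ≈ 1.36×10⁻⁴ s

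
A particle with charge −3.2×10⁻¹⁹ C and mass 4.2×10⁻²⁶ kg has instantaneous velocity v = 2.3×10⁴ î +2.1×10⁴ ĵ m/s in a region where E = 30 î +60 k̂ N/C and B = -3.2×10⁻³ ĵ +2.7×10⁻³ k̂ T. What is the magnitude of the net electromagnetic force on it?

v×B = (56.7, -62.1, -73.6) N/C.
E + v×B = (86.7, -62.1, -13.6) N/C.
F = q(E + v×B) = (−3.2×10⁻¹⁹ C)·(86.7, -62.1, -13.6) = (-2.77×10⁻¹⁷, 1.99×10⁻¹⁷, 4.35×10⁻¹⁸) N.
|F| = 3.44×10⁻¹⁷ N.

|F| ≈ 3.44×10⁻¹⁷ N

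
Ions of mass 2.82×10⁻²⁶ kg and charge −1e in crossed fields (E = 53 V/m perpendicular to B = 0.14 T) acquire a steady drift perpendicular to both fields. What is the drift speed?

The E×B drift speed is v_d = E/B.
v_d = 53/0.14 = 380 m/s.

v_d ≈ 380 m/s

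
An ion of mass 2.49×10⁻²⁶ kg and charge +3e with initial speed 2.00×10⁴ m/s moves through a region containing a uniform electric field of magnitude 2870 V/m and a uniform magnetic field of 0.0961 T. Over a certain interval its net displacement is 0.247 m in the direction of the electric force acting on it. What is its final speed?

v_f ≈ 1.67×10⁵ m/s

B does no work; ΔKE = |q|E d.
½mv_f² = ½mv₀² + |q|Ed = ½(2.49×10⁻²⁶)(2.00×10⁴)² + (4.806×10⁻¹⁹)(2870)(0.247) ≈ 4.980×10⁻¹⁸ J + 3.407×10⁻¹⁶ J ≈ 3.457×10⁻¹⁶ J.
v_f = √(2·3.457×10⁻¹⁶/2.49×10⁻²⁶) ≈ 1.67×10⁵ m/s.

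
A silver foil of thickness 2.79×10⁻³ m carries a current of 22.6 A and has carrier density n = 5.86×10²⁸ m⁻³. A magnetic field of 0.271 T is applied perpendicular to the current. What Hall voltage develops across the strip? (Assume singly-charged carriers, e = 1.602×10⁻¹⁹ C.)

V_H = IB/(n e t).
V_H = (22.6)(0.271)/((5.86×10²⁸)(1.602×10⁻¹⁹)(2.79×10⁻³)) ≈ 2.34×10⁻⁷ V.

V_H ≈ 2.34×10⁻⁷ V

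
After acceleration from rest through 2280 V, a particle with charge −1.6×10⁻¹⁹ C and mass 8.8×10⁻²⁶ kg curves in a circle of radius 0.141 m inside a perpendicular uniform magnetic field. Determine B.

v = √(2|q|V/m) = √(2·1.6×10⁻¹⁹·2280/8.8×10⁻²⁶) ≈ 9.105×10⁴ m/s.
B = mv/(|q|r) = (8.8×10⁻²⁶)(9.105×10⁴)/((1.6×10⁻¹⁹)(0.141)) ≈ 0.355 T.

B ≈ 0.355 T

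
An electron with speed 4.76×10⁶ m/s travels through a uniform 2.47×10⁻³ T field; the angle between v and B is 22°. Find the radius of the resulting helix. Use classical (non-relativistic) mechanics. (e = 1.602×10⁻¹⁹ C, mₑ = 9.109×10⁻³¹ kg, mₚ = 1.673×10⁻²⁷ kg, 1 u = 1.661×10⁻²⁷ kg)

r ≈ 4.10×10⁻³ m

v⊥ = v sinθ = 4.76×10⁶·sin22° ≈ 1.783×10⁶ m/s.
r = m v⊥/(|q|B) = (9.109×10⁻³¹)(1.783×10⁶)/((1.602×10⁻¹⁹)(2.47×10⁻³)) ≈ 4.10×10⁻³ m.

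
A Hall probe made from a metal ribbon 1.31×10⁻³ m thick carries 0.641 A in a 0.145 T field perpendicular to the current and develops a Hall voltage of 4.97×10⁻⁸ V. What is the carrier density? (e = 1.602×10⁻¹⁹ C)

n ≈ 8.91×10²⁷ m⁻³

From V_H = IB/(n e t), n = IB/(V_H e t).
n = (0.641)(0.145)/((4.97×10⁻⁸)(1.602×10⁻¹⁹)(1.31×10⁻³)) ≈ 8.91×10²⁷ m⁻³.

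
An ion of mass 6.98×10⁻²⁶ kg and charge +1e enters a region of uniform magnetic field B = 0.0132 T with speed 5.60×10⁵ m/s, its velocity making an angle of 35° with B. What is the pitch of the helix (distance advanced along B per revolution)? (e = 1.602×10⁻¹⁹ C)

v∥ = v cosθ = 5.60×10⁵·cos35° ≈ 4.587×10⁵ m/s.
T = 2πm/(|q|B) = 2π(6.98×10⁻²⁶)/((1.602×10⁻¹⁹)(0.0132)) ≈ 2.074×10⁻⁴ s.
pitch = v∥ T = (4.587×10⁵)(2.074×10⁻⁴) ≈ 95.1 m.

p ≈ 95.1 m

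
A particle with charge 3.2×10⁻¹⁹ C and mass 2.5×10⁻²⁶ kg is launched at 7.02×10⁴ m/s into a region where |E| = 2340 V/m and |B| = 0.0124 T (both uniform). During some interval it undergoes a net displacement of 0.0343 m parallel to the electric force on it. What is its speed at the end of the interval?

B does no work; ΔKE = |q|E d.
½mv_f² = ½mv₀² + |q|Ed = ½(2.5×10⁻²⁶)(7.02×10⁴)² + (3.2×10⁻¹⁹)(2340)(0.0343) ≈ 6.160×10⁻¹⁷ J + 2.568×10⁻¹⁷ J ≈ 8.728×10⁻¹⁷ J.
v_f = √(2·8.728×10⁻¹⁷/2.5×10⁻²⁶) ≈ 8.36×10⁴ m/s.

v_f ≈ 8.36×10⁴ m/s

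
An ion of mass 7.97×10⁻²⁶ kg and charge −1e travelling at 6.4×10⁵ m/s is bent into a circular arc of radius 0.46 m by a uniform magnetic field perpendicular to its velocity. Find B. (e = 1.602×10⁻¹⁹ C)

From |q|vB = mv²/r, B = mv/(|q|r).
B = (7.97×10⁻²⁶)(6.4×10⁵)/((1.602×10⁻¹⁹)(0.46)) ≈ 0.69 T.

B ≈ 0.69 T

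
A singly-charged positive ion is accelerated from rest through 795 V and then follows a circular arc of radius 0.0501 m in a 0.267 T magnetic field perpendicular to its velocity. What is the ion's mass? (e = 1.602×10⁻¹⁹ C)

Combine |q|V = ½mv² and r = mv/(|q|B): eliminate v to get m = qB²r²/(2V).
m = (1.602×10⁻¹⁹)(0.267)²(0.0501)²/(2·795) ≈ 1.80×10⁻²⁶ kg.

m ≈ 1.80×10⁻²⁶ kg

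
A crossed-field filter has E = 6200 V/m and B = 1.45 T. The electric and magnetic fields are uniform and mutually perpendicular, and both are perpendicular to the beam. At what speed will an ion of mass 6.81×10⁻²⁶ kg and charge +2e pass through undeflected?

For undeflected motion the electric and magnetic forces balance: qE = qvB.
v = E/B = 6200/1.45 = 4280 m/s.

v = 4280 m/s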